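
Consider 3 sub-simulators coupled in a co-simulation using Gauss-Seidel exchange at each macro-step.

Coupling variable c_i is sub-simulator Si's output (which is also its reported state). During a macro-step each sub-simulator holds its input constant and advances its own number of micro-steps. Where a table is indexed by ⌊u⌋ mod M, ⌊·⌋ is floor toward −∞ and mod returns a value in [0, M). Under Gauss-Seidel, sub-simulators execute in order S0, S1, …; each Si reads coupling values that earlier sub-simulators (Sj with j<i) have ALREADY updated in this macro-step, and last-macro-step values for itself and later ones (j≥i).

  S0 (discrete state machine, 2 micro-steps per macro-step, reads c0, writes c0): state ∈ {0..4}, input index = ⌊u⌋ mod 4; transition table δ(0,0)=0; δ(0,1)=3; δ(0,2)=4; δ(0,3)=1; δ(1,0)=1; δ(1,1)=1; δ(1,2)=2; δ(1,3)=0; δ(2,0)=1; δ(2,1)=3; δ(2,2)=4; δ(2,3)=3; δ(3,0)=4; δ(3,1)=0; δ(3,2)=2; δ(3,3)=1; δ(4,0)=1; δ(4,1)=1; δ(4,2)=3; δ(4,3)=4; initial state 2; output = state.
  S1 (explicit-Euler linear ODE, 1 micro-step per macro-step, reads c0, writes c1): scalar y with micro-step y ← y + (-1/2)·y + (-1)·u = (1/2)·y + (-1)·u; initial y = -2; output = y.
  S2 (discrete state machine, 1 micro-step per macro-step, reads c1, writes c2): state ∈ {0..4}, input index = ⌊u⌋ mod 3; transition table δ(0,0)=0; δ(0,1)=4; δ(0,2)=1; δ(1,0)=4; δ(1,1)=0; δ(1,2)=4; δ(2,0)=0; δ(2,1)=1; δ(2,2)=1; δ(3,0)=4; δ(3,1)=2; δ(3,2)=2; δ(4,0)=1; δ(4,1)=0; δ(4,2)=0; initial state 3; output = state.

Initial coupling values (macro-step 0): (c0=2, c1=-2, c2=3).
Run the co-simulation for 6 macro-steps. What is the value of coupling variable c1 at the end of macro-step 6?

c1 at macro-step 6 = -1/8

macro 1: S0 reads c0=2 → after 2×micro: 3; S1 reads c0=3 → after 1×micro: -4; S2 reads c1=-4 → after 1×micro: 2 ⇒ (c0=3, c1=-4, c2=2)
macro 2: S0 reads c0=3 → after 2×micro: 0; S1 reads c0=0 → after 1×micro: -2; S2 reads c1=-2 → after 1×micro: 1 ⇒ (c0=0, c1=-2, c2=1)
macro 3: S0 reads c0=0 → after 2×micro: 0; S1 reads c0=0 → after 1×micro: -1; S2 reads c1=-1 → after 1×micro: 4 ⇒ (c0=0, c1=-1, c2=4)
macro 4: S0 reads c0=0 → after 2×micro: 0; S1 reads c0=0 → after 1×micro: -1/2; S2 reads c1=-1/2 → after 1×micro: 0 ⇒ (c0=0, c1=-1/2, c2=0)
macro 5: S0 reads c0=0 → after 2×micro: 0; S1 reads c0=0 → after 1×micro: -1/4; S2 reads c1=-1/4 → after 1×micro: 1 ⇒ (c0=0, c1=-1/4, c2=1)
macro 6: S0 reads c0=0 → after 2×micro: 0; S1 reads c0=0 → after 1×micro: -1/8; S2 reads c1=-1/8 → after 1×micro: 4 ⇒ (c0=0, c1=-1/8, c2=4)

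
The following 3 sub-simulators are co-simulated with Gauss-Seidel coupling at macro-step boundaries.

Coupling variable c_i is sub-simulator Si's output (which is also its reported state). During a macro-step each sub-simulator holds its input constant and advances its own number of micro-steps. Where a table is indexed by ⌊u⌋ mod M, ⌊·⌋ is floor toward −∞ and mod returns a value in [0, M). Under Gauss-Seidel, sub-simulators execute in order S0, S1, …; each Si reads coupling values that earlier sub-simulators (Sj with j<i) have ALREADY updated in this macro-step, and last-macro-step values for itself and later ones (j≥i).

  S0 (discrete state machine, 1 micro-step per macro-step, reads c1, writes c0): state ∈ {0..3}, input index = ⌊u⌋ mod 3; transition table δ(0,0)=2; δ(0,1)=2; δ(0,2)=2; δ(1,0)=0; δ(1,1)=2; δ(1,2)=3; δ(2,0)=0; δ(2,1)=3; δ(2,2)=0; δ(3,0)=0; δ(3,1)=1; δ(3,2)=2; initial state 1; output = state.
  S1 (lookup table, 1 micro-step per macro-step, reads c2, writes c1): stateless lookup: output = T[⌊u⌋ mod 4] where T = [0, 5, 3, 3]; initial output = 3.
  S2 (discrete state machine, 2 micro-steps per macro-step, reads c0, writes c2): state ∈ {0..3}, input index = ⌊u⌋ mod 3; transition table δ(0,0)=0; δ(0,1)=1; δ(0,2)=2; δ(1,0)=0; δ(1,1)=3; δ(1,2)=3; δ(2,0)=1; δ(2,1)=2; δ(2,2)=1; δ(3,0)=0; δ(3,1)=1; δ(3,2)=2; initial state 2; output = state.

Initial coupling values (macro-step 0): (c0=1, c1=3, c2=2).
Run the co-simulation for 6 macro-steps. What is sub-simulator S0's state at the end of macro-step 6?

macro 1: S0 reads c1=3 → after 1×micro: 0; S1 reads c2=2 → after 1×micro: 3; S2 reads c0=0 → after 2×micro: 0 ⇒ (c0=0, c1=3, c2=0)
macro 2: S0 reads c1=3 → after 1×micro: 2; S1 reads c2=0 → after 1×micro: 0; S2 reads c0=2 → after 2×micro: 1 ⇒ (c0=2, c1=0, c2=1)
macro 3: S0 reads c1=0 → after 1×micro: 0; S1 reads c2=1 → after 1×micro: 5; S2 reads c0=0 → after 2×micro: 0 ⇒ (c0=0, c1=5, c2=0)
macro 4: S0 reads c1=5 → after 1×micro: 2; S1 reads c2=0 → after 1×micro: 0; S2 reads c0=2 → after 2×micro: 1 ⇒ (c0=2, c1=0, c2=1)
macro 5: S0 reads c1=0 → after 1×micro: 0; S1 reads c2=1 → after 1×micro: 5; S2 reads c0=0 → after 2×micro: 0 ⇒ (c0=0, c1=5, c2=0)
macro 6: S0 reads c1=5 → after 1×micro: 2; S1 reads c2=0 → after 1×micro: 0; S2 reads c0=2 → after 2×micro: 1 ⇒ (c0=2, c1=0, c2=1)

S0 state at macro-step 6 = 2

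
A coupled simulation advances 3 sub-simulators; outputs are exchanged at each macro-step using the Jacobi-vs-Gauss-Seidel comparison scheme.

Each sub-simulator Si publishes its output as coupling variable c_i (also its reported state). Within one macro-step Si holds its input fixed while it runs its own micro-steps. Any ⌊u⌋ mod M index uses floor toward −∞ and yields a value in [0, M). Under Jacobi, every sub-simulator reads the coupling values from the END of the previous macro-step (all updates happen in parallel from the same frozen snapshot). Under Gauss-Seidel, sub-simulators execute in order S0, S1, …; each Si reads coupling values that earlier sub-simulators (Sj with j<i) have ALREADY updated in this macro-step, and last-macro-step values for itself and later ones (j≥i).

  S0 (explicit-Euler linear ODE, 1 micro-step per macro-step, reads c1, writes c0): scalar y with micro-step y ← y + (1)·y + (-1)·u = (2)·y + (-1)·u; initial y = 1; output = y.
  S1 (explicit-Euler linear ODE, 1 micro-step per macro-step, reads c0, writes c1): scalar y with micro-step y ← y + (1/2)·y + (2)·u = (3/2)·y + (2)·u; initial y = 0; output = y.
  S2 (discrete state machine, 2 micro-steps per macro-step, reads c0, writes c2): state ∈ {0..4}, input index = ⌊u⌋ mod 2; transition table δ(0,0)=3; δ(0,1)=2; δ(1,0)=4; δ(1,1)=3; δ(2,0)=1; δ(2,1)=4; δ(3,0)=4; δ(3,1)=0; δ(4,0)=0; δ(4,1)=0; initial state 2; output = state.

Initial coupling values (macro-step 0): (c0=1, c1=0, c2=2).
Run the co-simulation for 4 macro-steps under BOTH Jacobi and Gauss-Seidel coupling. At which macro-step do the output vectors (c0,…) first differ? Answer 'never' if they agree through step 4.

first divergence at macro-step: 1

[Jacobi] macro 1: S0 reads c1=0 → after 1×micro: 2; S1 reads c0=1 → after 1×micro: 2; S2 reads c0=1 → after 2×micro: 0 ⇒ (c0=2, c1=2, c2=0)
[Jacobi] macro 2: S0 reads c1=2 → after 1×micro: 2; S1 reads c0=2 → after 1×micro: 7; S2 reads c0=2 → after 2×micro: 4 ⇒ (c0=2, c1=7, c2=4)
[Jacobi] macro 3: S0 reads c1=7 → after 1×micro: -3; S1 reads c0=2 → after 1×micro: 29/2; S2 reads c0=2 → after 2×micro: 3 ⇒ (c0=-3, c1=29/2, c2=3)
[Jacobi] macro 4: S0 reads c1=29/2 → after 1×micro: -41/2; S1 reads c0=-3 → after 1×micro: 63/4; S2 reads c0=-3 → after 2×micro: 2 ⇒ (c0=-41/2, c1=63/4, c2=2)
[Gauss-Seidel] macro 1: S0 reads c1=0 → after 1×micro: 2; S1 reads c0=2 → after 1×micro: 4; S2 reads c0=2 → after 2×micro: 4 ⇒ (c0=2, c1=4, c2=4)
[Gauss-Seidel] macro 2: S0 reads c1=4 → after 1×micro: 0; S1 reads c0=0 → after 1×micro: 6; S2 reads c0=0 → after 2×micro: 3 ⇒ (c0=0, c1=6, c2=3)
[Gauss-Seidel] macro 3: S0 reads c1=6 → after 1×micro: -6; S1 reads c0=-6 → after 1×micro: -3; S2 reads c0=-6 → after 2×micro: 0 ⇒ (c0=-6, c1=-3, c2=0)
[Gauss-Seidel] macro 4: S0 reads c1=-3 → after 1×micro: -9; S1 reads c0=-9 → after 1×micro: -45/2; S2 reads c0=-9 → after 2×micro: 4 ⇒ (c0=-9, c1=-45/2, c2=4)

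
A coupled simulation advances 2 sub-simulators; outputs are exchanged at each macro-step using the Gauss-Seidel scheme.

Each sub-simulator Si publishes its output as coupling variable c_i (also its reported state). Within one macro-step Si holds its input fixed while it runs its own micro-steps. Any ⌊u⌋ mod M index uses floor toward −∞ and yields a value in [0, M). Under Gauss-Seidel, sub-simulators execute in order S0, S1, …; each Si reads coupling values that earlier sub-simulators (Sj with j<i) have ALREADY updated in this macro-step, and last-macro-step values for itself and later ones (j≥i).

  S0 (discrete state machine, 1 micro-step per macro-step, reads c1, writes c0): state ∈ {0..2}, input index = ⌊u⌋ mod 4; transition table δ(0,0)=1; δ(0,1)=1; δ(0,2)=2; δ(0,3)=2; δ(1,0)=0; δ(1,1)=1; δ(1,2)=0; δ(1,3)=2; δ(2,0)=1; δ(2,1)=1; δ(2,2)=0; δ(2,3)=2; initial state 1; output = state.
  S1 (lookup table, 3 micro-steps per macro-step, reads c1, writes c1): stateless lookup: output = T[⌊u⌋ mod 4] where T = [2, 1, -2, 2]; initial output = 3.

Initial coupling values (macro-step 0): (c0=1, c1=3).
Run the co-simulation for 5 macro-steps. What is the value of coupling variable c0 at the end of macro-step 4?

c0 at macro-step 4 = 0

macro 1: S0 reads c1=3 → after 1×micro: 2; S1 reads c1=3 → after 3×micro: 2 ⇒ (c0=2, c1=2)
macro 2: S0 reads c1=2 → after 1×micro: 0; S1 reads c1=2 → after 3×micro: -2 ⇒ (c0=0, c1=-2)
macro 3: S0 reads c1=-2 → after 1×micro: 2; S1 reads c1=-2 → after 3×micro: -2 ⇒ (c0=2, c1=-2)
macro 4: S0 reads c1=-2 → after 1×micro: 0; S1 reads c1=-2 → after 3×micro: -2 ⇒ (c0=0, c1=-2)
macro 5: S0 reads c1=-2 → after 1×micro: 2; S1 reads c1=-2 → after 3×micro: -2 ⇒ (c0=2, c1=-2)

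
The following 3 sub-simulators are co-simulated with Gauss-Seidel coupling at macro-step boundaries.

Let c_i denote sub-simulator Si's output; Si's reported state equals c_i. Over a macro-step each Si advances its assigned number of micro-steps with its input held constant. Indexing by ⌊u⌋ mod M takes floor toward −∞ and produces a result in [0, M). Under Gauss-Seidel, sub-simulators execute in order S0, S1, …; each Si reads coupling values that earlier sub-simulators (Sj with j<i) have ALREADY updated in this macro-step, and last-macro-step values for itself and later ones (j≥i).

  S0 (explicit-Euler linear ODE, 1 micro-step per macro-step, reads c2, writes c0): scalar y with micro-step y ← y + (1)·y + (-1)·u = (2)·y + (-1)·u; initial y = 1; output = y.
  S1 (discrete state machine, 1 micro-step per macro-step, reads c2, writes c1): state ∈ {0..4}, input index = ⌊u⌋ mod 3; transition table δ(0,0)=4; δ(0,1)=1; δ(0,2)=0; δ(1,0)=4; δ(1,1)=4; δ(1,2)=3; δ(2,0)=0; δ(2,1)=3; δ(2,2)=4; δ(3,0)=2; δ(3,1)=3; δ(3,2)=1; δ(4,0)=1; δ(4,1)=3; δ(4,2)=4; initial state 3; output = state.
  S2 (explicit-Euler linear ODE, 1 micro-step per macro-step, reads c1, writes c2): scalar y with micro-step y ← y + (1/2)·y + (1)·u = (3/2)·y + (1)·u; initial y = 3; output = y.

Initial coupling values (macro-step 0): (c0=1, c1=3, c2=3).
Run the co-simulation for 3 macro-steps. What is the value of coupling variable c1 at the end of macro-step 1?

macro 1: S0 reads c2=3 → after 1×micro: -1; S1 reads c2=3 → after 1×micro: 2; S2 reads c1=2 → after 1×micro: 13/2 ⇒ (c0=-1, c1=2, c2=13/2)
macro 2: S0 reads c2=13/2 → after 1×micro: -17/2; S1 reads c2=13/2 → after 1×micro: 0; S2 reads c1=0 → after 1×micro: 39/4 ⇒ (c0=-17/2, c1=0, c2=39/4)
macro 3: S0 reads c2=39/4 → after 1×micro: -107/4; S1 reads c2=39/4 → after 1×micro: 4; S2 reads c1=4 → after 1×micro: 149/8 ⇒ (c0=-107/4, c1=4, c2=149/8)

c1 at macro-step 1 = 2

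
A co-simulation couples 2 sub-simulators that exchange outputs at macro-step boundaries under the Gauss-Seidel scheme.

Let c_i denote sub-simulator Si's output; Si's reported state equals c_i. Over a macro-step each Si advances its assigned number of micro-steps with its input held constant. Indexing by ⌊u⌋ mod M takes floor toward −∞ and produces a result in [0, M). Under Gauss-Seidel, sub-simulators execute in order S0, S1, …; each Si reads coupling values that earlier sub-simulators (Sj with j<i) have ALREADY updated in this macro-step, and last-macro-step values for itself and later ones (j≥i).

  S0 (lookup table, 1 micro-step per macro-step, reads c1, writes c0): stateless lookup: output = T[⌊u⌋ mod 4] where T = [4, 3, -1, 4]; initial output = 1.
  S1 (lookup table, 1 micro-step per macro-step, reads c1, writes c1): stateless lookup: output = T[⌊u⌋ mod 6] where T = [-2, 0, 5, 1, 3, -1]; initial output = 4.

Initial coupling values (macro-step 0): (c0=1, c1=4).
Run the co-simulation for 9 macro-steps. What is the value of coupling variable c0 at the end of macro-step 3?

macro 1: S0 reads c1=4 → after 1×micro: 4; S1 reads c1=4 → after 1×micro: 3 ⇒ (c0=4, c1=3)
macro 2: S0 reads c1=3 → after 1×micro: 4; S1 reads c1=3 → after 1×micro: 1 ⇒ (c0=4, c1=1)
macro 3: S0 reads c1=1 → after 1×micro: 3; S1 reads c1=1 → after 1×micro: 0 ⇒ (c0=3, c1=0)
macro 4: S0 reads c1=0 → after 1×micro: 4; S1 reads c1=0 → after 1×micro: -2 ⇒ (c0=4, c1=-2)
macro 5: S0 reads c1=-2 → after 1×micro: -1; S1 reads c1=-2 → after 1×micro: 3 ⇒ (c0=-1, c1=3)
macro 6: S0 reads c1=3 → after 1×micro: 4; S1 reads c1=3 → after 1×micro: 1 ⇒ (c0=4, c1=1)
macro 7: S0 reads c1=1 → after 1×micro: 3; S1 reads c1=1 → after 1×micro: 0 ⇒ (c0=3, c1=0)
macro 8: S0 reads c1=0 → after 1×micro: 4; S1 reads c1=0 → after 1×micro: -2 ⇒ (c0=4, c1=-2)
macro 9: S0 reads c1=-2 → after 1×micro: -1; S1 reads c1=-2 → after 1×micro: 3 ⇒ (c0=-1, c1=3)

c0 at macro-step 3 = 3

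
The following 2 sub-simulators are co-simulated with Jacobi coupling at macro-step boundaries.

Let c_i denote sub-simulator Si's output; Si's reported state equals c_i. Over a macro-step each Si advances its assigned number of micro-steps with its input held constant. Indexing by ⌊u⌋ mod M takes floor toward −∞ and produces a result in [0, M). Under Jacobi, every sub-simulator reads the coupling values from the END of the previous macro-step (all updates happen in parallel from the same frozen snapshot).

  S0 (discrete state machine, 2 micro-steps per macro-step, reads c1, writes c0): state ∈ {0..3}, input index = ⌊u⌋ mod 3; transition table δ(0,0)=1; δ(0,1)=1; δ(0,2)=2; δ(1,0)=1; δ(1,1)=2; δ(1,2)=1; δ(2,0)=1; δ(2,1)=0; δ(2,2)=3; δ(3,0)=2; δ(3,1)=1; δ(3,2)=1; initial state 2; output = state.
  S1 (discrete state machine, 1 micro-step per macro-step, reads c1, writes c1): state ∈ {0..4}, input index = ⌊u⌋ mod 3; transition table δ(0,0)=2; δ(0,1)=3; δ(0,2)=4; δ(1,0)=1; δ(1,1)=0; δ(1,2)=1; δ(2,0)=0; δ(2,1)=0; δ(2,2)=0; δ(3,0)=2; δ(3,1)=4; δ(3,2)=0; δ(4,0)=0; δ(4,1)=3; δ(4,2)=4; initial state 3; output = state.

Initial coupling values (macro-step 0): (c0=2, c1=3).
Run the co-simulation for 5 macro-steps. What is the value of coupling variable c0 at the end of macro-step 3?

macro 1: S0 reads c1=3 → after 2×micro: 1; S1 reads c1=3 → after 1×micro: 2 ⇒ (c0=1, c1=2)
macro 2: S0 reads c1=2 → after 2×micro: 1; S1 reads c1=2 → after 1×micro: 0 ⇒ (c0=1, c1=0)
macro 3: S0 reads c1=0 → after 2×micro: 1; S1 reads c1=0 → after 1×micro: 2 ⇒ (c0=1, c1=2)
macro 4: S0 reads c1=2 → after 2×micro: 1; S1 reads c1=2 → after 1×micro: 0 ⇒ (c0=1, c1=0)
macro 5: S0 reads c1=0 → after 2×micro: 1; S1 reads c1=0 → after 1×micro: 2 ⇒ (c0=1, c1=2)

c0 at macro-step 3 = 1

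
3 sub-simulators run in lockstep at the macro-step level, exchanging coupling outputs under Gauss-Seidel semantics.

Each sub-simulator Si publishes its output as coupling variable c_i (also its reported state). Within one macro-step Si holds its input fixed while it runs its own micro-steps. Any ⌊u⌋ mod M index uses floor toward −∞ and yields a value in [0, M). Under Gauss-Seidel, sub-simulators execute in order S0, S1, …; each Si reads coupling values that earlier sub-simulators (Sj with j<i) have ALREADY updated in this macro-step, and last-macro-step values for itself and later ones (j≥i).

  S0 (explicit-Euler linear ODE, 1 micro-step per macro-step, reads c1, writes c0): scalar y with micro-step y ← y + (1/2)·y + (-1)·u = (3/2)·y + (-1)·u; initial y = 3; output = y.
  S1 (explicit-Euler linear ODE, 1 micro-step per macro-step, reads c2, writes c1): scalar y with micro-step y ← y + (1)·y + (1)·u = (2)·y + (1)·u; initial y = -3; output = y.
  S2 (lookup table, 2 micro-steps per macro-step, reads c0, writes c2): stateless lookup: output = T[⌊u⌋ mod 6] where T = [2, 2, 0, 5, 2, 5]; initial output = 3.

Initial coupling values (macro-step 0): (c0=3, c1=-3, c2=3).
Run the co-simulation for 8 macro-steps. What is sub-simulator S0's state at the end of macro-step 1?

macro 1: S0 reads c1=-3 → after 1×micro: 15/2; S1 reads c2=3 → after 1×micro: -3; S2 reads c0=15/2 → after 2×micro: 2 ⇒ (c0=15/2, c1=-3, c2=2)
macro 2: S0 reads c1=-3 → after 1×micro: 57/4; S1 reads c2=2 → after 1×micro: -4; S2 reads c0=57/4 → after 2×micro: 0 ⇒ (c0=57/4, c1=-4, c2=0)
macro 3: S0 reads c1=-4 → after 1×micro: 203/8; S1 reads c2=0 → after 1×micro: -8; S2 reads c0=203/8 → after 2×micro: 2 ⇒ (c0=203/8, c1=-8, c2=2)
macro 4: S0 reads c1=-8 → after 1×micro: 737/16; S1 reads c2=2 → after 1×micro: -14; S2 reads c0=737/16 → after 2×micro: 2 ⇒ (c0=737/16, c1=-14, c2=2)
macro 5: S0 reads c1=-14 → after 1×micro: 2659/32; S1 reads c2=2 → after 1×micro: -26; S2 reads c0=2659/32 → after 2×micro: 5 ⇒ (c0=2659/32, c1=-26, c2=5)
macro 6: S0 reads c1=-26 → after 1×micro: 9641/64; S1 reads c2=5 → after 1×micro: -47; S2 reads c0=9641/64 → after 2×micro: 2 ⇒ (c0=9641/64, c1=-47, c2=2)
macro 7: S0 reads c1=-47 → after 1×micro: 34939/128; S1 reads c2=2 → after 1×micro: -92; S2 reads c0=34939/128 → after 2×micro: 0 ⇒ (c0=34939/128, c1=-92, c2=0)
macro 8: S0 reads c1=-92 → after 1×micro: 128369/256; S1 reads c2=0 → after 1×micro: -184; S2 reads c0=128369/256 → after 2×micro: 5 ⇒ (c0=128369/256, c1=-184, c2=5)

S0 state at macro-step 1 = 15/2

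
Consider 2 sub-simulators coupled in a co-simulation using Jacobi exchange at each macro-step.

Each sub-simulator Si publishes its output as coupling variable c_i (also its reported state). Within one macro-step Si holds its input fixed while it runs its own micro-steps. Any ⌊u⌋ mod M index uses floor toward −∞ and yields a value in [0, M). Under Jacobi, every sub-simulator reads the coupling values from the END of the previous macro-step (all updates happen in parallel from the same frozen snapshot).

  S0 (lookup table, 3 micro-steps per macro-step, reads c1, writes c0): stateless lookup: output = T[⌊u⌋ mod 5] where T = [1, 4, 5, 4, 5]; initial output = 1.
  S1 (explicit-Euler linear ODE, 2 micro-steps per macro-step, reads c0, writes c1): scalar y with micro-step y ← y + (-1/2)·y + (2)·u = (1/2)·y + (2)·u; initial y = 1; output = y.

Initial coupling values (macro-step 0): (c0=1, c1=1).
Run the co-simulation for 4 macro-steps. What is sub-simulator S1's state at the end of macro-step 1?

macro 1: S0 reads c1=1 → after 3×micro: 4; S1 reads c0=1 → after 2×micro: 13/4 ⇒ (c0=4, c1=13/4)
macro 2: S0 reads c1=13/4 → after 3×micro: 4; S1 reads c0=4 → after 2×micro: 205/16 ⇒ (c0=4, c1=205/16)
macro 3: S0 reads c1=205/16 → after 3×micro: 5; S1 reads c0=4 → after 2×micro: 973/64 ⇒ (c0=5, c1=973/64)
macro 4: S0 reads c1=973/64 → after 3×micro: 1; S1 reads c0=5 → after 2×micro: 4813/256 ⇒ (c0=1, c1=4813/256)

S1 state at macro-step 1 = 13/4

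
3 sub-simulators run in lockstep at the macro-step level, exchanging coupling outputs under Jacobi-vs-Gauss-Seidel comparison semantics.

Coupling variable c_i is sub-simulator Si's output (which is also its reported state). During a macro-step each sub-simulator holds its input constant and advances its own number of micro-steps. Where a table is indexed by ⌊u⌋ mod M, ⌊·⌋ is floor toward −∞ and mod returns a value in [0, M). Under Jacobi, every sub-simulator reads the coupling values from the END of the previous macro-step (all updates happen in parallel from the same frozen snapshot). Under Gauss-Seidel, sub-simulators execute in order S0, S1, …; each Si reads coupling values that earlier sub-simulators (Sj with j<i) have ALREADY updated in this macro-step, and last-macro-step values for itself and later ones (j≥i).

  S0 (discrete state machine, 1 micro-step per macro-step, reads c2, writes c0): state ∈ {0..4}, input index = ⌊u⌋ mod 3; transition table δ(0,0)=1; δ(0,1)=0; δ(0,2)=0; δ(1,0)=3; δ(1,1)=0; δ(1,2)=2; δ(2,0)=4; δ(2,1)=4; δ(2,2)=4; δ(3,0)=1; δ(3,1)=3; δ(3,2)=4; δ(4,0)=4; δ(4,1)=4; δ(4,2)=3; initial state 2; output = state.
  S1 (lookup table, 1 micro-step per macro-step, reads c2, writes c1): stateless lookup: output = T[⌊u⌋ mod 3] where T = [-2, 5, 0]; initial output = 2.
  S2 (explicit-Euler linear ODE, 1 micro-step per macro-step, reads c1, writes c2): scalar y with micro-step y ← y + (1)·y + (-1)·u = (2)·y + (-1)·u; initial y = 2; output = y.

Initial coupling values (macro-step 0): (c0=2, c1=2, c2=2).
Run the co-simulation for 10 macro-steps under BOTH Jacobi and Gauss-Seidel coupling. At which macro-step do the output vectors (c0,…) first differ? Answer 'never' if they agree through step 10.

first divergence at macro-step: 1

[Jacobi] macro 1: S0 reads c2=2 → after 1×micro: 4; S1 reads c2=2 → after 1×micro: 0; S2 reads c1=2 → after 1×micro: 2 ⇒ (c0=4, c1=0, c2=2)
[Jacobi] macro 2: S0 reads c2=2 → after 1×micro: 3; S1 reads c2=2 → after 1×micro: 0; S2 reads c1=0 → after 1×micro: 4 ⇒ (c0=3, c1=0, c2=4)
[Jacobi] macro 3: S0 reads c2=4 → after 1×micro: 3; S1 reads c2=4 → after 1×micro: 5; S2 reads c1=0 → after 1×micro: 8 ⇒ (c0=3, c1=5, c2=8)
[Jacobi] macro 4: S0 reads c2=8 → after 1×micro: 4; S1 reads c2=8 → after 1×micro: 0; S2 reads c1=5 → after 1×micro: 11 ⇒ (c0=4, c1=0, c2=11)
[Jacobi] macro 5: S0 reads c2=11 → after 1×micro: 3; S1 reads c2=11 → after 1×micro: 0; S2 reads c1=0 → after 1×micro: 22 ⇒ (c0=3, c1=0, c2=22)
[Jacobi] macro 6: S0 reads c2=22 → after 1×micro: 3; S1 reads c2=22 → after 1×micro: 5; S2 reads c1=0 → after 1×micro: 44 ⇒ (c0=3, c1=5, c2=44)
[Jacobi] macro 7: S0 reads c2=44 → after 1×micro: 4; S1 reads c2=44 → after 1×micro: 0; S2 reads c1=5 → after 1×micro: 83 ⇒ (c0=4, c1=0, c2=83)
[Jacobi] macro 8: S0 reads c2=83 → after 1×micro: 3; S1 reads c2=83 → after 1×micro: 0; S2 reads c1=0 → after 1×micro: 166 ⇒ (c0=3, c1=0, c2=166)
[Jacobi] macro 9: S0 reads c2=166 → after 1×micro: 3; S1 reads c2=166 → after 1×micro: 5; S2 reads c1=0 → after 1×micro: 332 ⇒ (c0=3, c1=5, c2=332)
[Jacobi] macro 10: S0 reads c2=332 → after 1×micro: 4; S1 reads c2=332 → after 1×micro: 0; S2 reads c1=5 → after 1×micro: 659 ⇒ (c0=4, c1=0, c2=659)
[Gauss-Seidel] macro 1: S0 reads c2=2 → after 1×micro: 4; S1 reads c2=2 → after 1×micro: 0; S2 reads c1=0 → after 1×micro: 4 ⇒ (c0=4, c1=0, c2=4)
[Gauss-Seidel] macro 2: S0 reads c2=4 → after 1×micro: 4; S1 reads c2=4 → after 1×micro: 5; S2 reads c1=5 → after 1×micro: 3 ⇒ (c0=4, c1=5, c2=3)
[Gauss-Seidel] macro 3: S0 reads c2=3 → after 1×micro: 4; S1 reads c2=3 → after 1×micro: -2; S2 reads c1=-2 → after 1×micro: 8 ⇒ (c0=4, c1=-2, c2=8)
[Gauss-Seidel] macro 4: S0 reads c2=8 → after 1×micro: 3; S1 reads c2=8 → after 1×micro: 0; S2 reads c1=0 → after 1×micro: 16 ⇒ (c0=3, c1=0, c2=16)
[Gauss-Seidel] macro 5: S0 reads c2=16 → after 1×micro: 3; S1 reads c2=16 → after 1×micro: 5; S2 reads c1=5 → after 1×micro: 27 ⇒ (c0=3, c1=5, c2=27)
[Gauss-Seidel] macro 6: S0 reads c2=27 → after 1×micro: 1; S1 reads c2=27 → after 1×micro: -2; S2 reads c1=-2 → after 1×micro: 56 ⇒ (c0=1, c1=-2, c2=56)
[Gauss-Seidel] macro 7: S0 reads c2=56 → after 1×micro: 2; S1 reads c2=56 → after 1×micro: 0; S2 reads c1=0 → after 1×micro: 112 ⇒ (c0=2, c1=0, c2=112)
[Gauss-Seidel] macro 8: S0 reads c2=112 → after 1×micro: 4; S1 reads c2=112 → after 1×micro: 5; S2 reads c1=5 → after 1×micro: 219 ⇒ (c0=4, c1=5, c2=219)
[Gauss-Seidel] macro 9: S0 reads c2=219 → after 1×micro: 4; S1 reads c2=219 → after 1×micro: -2; S2 reads c1=-2 → after 1×micro: 440 ⇒ (c0=4, c1=-2, c2=440)
[Gauss-Seidel] macro 10: S0 reads c2=440 → after 1×micro: 3; S1 reads c2=440 → after 1×micro: 0; S2 reads c1=0 → after 1×micro: 880 ⇒ (c0=3, c1=0, c2=880)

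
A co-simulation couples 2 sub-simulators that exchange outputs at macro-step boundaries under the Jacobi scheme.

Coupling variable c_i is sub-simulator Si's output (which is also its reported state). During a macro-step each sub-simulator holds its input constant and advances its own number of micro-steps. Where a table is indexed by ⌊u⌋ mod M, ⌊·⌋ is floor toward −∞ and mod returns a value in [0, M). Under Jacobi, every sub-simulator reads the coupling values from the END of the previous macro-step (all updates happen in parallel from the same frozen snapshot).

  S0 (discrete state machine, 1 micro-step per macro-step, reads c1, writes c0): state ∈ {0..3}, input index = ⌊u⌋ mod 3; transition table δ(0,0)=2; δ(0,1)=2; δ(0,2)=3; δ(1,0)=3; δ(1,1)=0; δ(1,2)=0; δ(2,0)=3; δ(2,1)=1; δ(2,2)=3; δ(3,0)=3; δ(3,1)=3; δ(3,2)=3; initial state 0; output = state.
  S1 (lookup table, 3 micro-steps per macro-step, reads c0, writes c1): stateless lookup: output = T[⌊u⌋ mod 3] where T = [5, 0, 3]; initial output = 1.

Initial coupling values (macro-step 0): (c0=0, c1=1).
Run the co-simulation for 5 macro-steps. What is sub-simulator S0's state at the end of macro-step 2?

S0 state at macro-step 2 = 3

macro 1: S0 reads c1=1 → after 1×micro: 2; S1 reads c0=0 → after 3×micro: 5 ⇒ (c0=2, c1=5)
macro 2: S0 reads c1=5 → after 1×micro: 3; S1 reads c0=2 → after 3×micro: 3 ⇒ (c0=3, c1=3)
macro 3: S0 reads c1=3 → after 1×micro: 3; S1 reads c0=3 → after 3×micro: 5 ⇒ (c0=3, c1=5)
macro 4: S0 reads c1=5 → after 1×micro: 3; S1 reads c0=3 → after 3×micro: 5 ⇒ (c0=3, c1=5)
macro 5: S0 reads c1=5 → after 1×micro: 3; S1 reads c0=3 → after 3×micro: 5 ⇒ (c0=3, c1=5)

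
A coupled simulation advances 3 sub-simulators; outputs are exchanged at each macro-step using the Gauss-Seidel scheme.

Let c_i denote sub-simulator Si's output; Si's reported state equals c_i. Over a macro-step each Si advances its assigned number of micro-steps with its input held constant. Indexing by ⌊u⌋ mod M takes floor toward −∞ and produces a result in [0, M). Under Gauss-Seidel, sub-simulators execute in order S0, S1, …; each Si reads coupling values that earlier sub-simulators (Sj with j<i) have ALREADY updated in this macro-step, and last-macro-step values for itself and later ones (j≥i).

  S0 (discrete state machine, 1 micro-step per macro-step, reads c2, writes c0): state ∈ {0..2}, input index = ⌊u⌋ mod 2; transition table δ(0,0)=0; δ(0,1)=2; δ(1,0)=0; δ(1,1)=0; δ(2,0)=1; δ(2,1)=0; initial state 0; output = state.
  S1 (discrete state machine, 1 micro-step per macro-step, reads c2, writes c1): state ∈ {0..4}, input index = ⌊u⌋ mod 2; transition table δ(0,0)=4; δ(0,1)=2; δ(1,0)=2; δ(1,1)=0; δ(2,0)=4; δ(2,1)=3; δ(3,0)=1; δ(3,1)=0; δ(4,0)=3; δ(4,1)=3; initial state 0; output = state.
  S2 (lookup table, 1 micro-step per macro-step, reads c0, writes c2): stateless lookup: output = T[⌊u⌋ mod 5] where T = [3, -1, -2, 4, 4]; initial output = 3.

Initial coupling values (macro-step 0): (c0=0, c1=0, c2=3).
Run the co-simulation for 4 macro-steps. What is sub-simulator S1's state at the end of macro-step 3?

S1 state at macro-step 3 = 3

macro 1: S0 reads c2=3 → after 1×micro: 2; S1 reads c2=3 → after 1×micro: 2; S2 reads c0=2 → after 1×micro: -2 ⇒ (c0=2, c1=2, c2=-2)
macro 2: S0 reads c2=-2 → after 1×micro: 1; S1 reads c2=-2 → after 1×micro: 4; S2 reads c0=1 → after 1×micro: -1 ⇒ (c0=1, c1=4, c2=-1)
macro 3: S0 reads c2=-1 → after 1×micro: 0; S1 reads c2=-1 → after 1×micro: 3; S2 reads c0=0 → after 1×micro: 3 ⇒ (c0=0, c1=3, c2=3)
macro 4: S0 reads c2=3 → after 1×micro: 2; S1 reads c2=3 → after 1×micro: 0; S2 reads c0=2 → after 1×micro: -2 ⇒ (c0=2, c1=0, c2=-2)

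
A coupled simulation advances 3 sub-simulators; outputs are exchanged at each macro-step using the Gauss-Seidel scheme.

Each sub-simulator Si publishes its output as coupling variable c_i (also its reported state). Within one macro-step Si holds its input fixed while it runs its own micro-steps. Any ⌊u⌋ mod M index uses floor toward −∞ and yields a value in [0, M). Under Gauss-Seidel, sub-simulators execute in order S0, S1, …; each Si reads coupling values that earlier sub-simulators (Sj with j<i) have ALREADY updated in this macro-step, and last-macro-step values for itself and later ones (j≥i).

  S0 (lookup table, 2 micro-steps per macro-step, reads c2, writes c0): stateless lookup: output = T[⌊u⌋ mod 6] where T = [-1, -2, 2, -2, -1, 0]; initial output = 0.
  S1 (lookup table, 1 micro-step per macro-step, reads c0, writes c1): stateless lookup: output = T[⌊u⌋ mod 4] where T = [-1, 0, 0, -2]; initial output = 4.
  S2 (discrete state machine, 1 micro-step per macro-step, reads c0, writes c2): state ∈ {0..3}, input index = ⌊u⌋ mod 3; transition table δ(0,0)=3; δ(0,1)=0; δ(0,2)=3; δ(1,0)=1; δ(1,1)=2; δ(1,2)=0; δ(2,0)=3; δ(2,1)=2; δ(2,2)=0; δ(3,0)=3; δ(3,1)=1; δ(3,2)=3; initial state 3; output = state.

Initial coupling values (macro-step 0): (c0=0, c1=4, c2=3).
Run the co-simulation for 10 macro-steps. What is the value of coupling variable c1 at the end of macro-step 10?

macro 1: S0 reads c2=3 → after 2×micro: -2; S1 reads c0=-2 → after 1×micro: 0; S2 reads c0=-2 → after 1×micro: 1 ⇒ (c0=-2, c1=0, c2=1)
macro 2: S0 reads c2=1 → after 2×micro: -2; S1 reads c0=-2 → after 1×micro: 0; S2 reads c0=-2 → after 1×micro: 2 ⇒ (c0=-2, c1=0, c2=2)
macro 3: S0 reads c2=2 → after 2×micro: 2; S1 reads c0=2 → after 1×micro: 0; S2 reads c0=2 → after 1×micro: 0 ⇒ (c0=2, c1=0, c2=0)
macro 4: S0 reads c2=0 → after 2×micro: -1; S1 reads c0=-1 → after 1×micro: -2; S2 reads c0=-1 → after 1×micro: 3 ⇒ (c0=-1, c1=-2, c2=3)
macro 5: S0 reads c2=3 → after 2×micro: -2; S1 reads c0=-2 → after 1×micro: 0; S2 reads c0=-2 → after 1×micro: 1 ⇒ (c0=-2, c1=0, c2=1)
macro 6: S0 reads c2=1 → after 2×micro: -2; S1 reads c0=-2 → after 1×micro: 0; S2 reads c0=-2 → after 1×micro: 2 ⇒ (c0=-2, c1=0, c2=2)
macro 7: S0 reads c2=2 → after 2×micro: 2; S1 reads c0=2 → after 1×micro: 0; S2 reads c0=2 → after 1×micro: 0 ⇒ (c0=2, c1=0, c2=0)
macro 8: S0 reads c2=0 → after 2×micro: -1; S1 reads c0=-1 → after 1×micro: -2; S2 reads c0=-1 → after 1×micro: 3 ⇒ (c0=-1, c1=-2, c2=3)
macro 9: S0 reads c2=3 → after 2×micro: -2; S1 reads c0=-2 → after 1×micro: 0; S2 reads c0=-2 → after 1×micro: 1 ⇒ (c0=-2, c1=0, c2=1)
macro 10: S0 reads c2=1 → after 2×micro: -2; S1 reads c0=-2 → after 1×micro: 0; S2 reads c0=-2 → after 1×micro: 2 ⇒ (c0=-2, c1=0, c2=2)

c1 at macro-step 10 = 0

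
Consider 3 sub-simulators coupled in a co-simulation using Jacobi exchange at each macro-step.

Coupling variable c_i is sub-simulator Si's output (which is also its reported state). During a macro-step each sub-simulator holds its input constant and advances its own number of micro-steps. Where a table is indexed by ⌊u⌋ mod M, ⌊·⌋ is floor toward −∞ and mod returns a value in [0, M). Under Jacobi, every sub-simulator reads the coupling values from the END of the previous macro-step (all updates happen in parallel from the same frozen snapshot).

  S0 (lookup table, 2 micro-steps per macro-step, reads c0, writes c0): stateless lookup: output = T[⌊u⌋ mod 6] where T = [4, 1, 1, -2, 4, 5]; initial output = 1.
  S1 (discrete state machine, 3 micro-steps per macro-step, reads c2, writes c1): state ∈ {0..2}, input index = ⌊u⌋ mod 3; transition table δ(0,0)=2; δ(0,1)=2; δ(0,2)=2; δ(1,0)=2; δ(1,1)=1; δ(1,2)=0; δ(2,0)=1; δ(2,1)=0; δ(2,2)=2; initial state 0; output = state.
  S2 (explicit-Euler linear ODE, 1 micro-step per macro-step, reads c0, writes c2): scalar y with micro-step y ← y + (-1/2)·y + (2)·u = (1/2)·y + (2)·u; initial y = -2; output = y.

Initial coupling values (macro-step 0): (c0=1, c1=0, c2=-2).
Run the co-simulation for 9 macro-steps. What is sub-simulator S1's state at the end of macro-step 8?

macro 1: S0 reads c0=1 → after 2×micro: 1; S1 reads c2=-2 → after 3×micro: 2; S2 reads c0=1 → after 1×micro: 1 ⇒ (c0=1, c1=2, c2=1)
macro 2: S0 reads c0=1 → after 2×micro: 1; S1 reads c2=1 → after 3×micro: 0; S2 reads c0=1 → after 1×micro: 5/2 ⇒ (c0=1, c1=0, c2=5/2)
macro 3: S0 reads c0=1 → after 2×micro: 1; S1 reads c2=5/2 → after 3×micro: 2; S2 reads c0=1 → after 1×micro: 13/4 ⇒ (c0=1, c1=2, c2=13/4)
macro 4: S0 reads c0=1 → after 2×micro: 1; S1 reads c2=13/4 → after 3×micro: 1; S2 reads c0=1 → after 1×micro: 29/8 ⇒ (c0=1, c1=1, c2=29/8)
macro 5: S0 reads c0=1 → after 2×micro: 1; S1 reads c2=29/8 → after 3×micro: 2; S2 reads c0=1 → after 1×micro: 61/16 ⇒ (c0=1, c1=2, c2=61/16)
macro 6: S0 reads c0=1 → after 2×micro: 1; S1 reads c2=61/16 → after 3×micro: 1; S2 reads c0=1 → after 1×micro: 125/32 ⇒ (c0=1, c1=1, c2=125/32)
macro 7: S0 reads c0=1 → after 2×micro: 1; S1 reads c2=125/32 → after 3×micro: 2; S2 reads c0=1 → after 1×micro: 253/64 ⇒ (c0=1, c1=2, c2=253/64)
macro 8: S0 reads c0=1 → after 2×micro: 1; S1 reads c2=253/64 → after 3×micro: 1; S2 reads c0=1 → after 1×micro: 509/128 ⇒ (c0=1, c1=1, c2=509/128)
macro 9: S0 reads c0=1 → after 2×micro: 1; S1 reads c2=509/128 → after 3×micro: 2; S2 reads c0=1 → after 1×micro: 1021/256 ⇒ (c0=1, c1=2, c2=1021/256)

S1 state at macro-step 8 = 1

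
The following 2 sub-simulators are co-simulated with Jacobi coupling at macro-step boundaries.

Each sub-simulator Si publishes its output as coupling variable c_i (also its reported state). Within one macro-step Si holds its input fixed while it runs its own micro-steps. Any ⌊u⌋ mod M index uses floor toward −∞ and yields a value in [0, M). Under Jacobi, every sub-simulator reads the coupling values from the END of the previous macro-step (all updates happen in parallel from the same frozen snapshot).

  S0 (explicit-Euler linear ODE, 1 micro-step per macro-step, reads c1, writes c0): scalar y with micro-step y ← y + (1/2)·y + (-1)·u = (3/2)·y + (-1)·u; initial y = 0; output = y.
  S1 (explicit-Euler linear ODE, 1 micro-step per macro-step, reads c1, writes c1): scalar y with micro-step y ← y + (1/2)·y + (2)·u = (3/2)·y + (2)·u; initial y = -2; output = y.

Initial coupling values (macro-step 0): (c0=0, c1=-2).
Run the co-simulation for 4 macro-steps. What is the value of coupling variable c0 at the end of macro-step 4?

macro 1: S0 reads c1=-2 → after 1×micro: 2; S1 reads c1=-2 → after 1×micro: -7 ⇒ (c0=2, c1=-7)
macro 2: S0 reads c1=-7 → after 1×micro: 10; S1 reads c1=-7 → after 1×micro: -49/2 ⇒ (c0=10, c1=-49/2)
macro 3: S0 reads c1=-49/2 → after 1×micro: 79/2; S1 reads c1=-49/2 → after 1×micro: -343/4 ⇒ (c0=79/2, c1=-343/4)
macro 4: S0 reads c1=-343/4 → after 1×micro: 145; S1 reads c1=-343/4 → after 1×micro: -2401/8 ⇒ (c0=145, c1=-2401/8)

c0 at macro-step 4 = 145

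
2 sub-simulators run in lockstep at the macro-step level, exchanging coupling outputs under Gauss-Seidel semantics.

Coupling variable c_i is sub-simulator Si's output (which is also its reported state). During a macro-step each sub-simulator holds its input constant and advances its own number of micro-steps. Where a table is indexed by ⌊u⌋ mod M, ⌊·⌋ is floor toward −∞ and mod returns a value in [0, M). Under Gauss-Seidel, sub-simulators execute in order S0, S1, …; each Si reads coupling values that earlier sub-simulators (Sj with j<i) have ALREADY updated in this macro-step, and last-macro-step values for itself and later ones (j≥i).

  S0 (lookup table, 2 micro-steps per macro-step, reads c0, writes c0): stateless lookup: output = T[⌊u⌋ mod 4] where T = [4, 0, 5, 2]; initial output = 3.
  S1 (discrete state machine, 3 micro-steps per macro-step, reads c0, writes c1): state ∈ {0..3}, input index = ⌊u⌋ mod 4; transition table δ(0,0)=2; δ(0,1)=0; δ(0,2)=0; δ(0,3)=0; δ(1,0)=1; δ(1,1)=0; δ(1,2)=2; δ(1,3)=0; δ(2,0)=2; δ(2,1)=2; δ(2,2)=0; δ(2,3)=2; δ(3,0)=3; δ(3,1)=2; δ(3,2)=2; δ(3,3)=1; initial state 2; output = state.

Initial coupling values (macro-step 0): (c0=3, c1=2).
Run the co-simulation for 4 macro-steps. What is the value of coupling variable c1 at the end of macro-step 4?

c1 at macro-step 4 = 2

macro 1: S0 reads c0=3 → after 2×micro: 2; S1 reads c0=2 → after 3×micro: 0 ⇒ (c0=2, c1=0)
macro 2: S0 reads c0=2 → after 2×micro: 5; S1 reads c0=5 → after 3×micro: 0 ⇒ (c0=5, c1=0)
macro 3: S0 reads c0=5 → after 2×micro: 0; S1 reads c0=0 → after 3×micro: 2 ⇒ (c0=0, c1=2)
macro 4: S0 reads c0=0 → after 2×micro: 4; S1 reads c0=4 → after 3×micro: 2 ⇒ (c0=4, c1=2)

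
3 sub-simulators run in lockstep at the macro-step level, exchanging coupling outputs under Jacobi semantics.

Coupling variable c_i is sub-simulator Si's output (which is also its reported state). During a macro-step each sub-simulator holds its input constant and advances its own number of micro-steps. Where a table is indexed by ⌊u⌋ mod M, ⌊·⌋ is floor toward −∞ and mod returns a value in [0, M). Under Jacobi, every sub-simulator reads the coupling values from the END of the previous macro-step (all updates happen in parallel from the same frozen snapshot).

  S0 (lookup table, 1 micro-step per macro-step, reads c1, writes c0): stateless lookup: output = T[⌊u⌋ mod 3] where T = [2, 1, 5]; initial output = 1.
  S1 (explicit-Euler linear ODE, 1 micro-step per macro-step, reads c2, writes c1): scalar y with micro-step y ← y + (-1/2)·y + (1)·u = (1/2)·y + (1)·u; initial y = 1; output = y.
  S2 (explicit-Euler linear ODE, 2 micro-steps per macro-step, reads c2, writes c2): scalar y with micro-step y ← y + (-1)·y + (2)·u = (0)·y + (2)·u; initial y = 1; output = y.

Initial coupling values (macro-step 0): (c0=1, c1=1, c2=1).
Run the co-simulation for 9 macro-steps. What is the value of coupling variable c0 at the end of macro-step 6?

c0 at macro-step 6 = 2

macro 1: S0 reads c1=1 → after 1×micro: 1; S1 reads c2=1 → after 1×micro: 3/2; S2 reads c2=1 → after 2×micro: 2 ⇒ (c0=1, c1=3/2, c2=2)
macro 2: S0 reads c1=3/2 → after 1×micro: 1; S1 reads c2=2 → after 1×micro: 11/4; S2 reads c2=2 → after 2×micro: 4 ⇒ (c0=1, c1=11/4, c2=4)
macro 3: S0 reads c1=11/4 → after 1×micro: 5; S1 reads c2=4 → after 1×micro: 43/8; S2 reads c2=4 → after 2×micro: 8 ⇒ (c0=5, c1=43/8, c2=8)
macro 4: S0 reads c1=43/8 → after 1×micro: 5; S1 reads c2=8 → after 1×micro: 171/16; S2 reads c2=8 → after 2×micro: 16 ⇒ (c0=5, c1=171/16, c2=16)
macro 5: S0 reads c1=171/16 → after 1×micro: 1; S1 reads c2=16 → after 1×micro: 683/32; S2 reads c2=16 → after 2×micro: 32 ⇒ (c0=1, c1=683/32, c2=32)
macro 6: S0 reads c1=683/32 → after 1×micro: 2; S1 reads c2=32 → after 1×micro: 2731/64; S2 reads c2=32 → after 2×micro: 64 ⇒ (c0=2, c1=2731/64, c2=64)
macro 7: S0 reads c1=2731/64 → after 1×micro: 2; S1 reads c2=64 → after 1×micro: 10923/128; S2 reads c2=64 → after 2×micro: 128 ⇒ (c0=2, c1=10923/128, c2=128)
macro 8: S0 reads c1=10923/128 → after 1×micro: 1; S1 reads c2=128 → after 1×micro: 43691/256; S2 reads c2=128 → after 2×micro: 256 ⇒ (c0=1, c1=43691/256, c2=256)
macro 9: S0 reads c1=43691/256 → after 1×micro: 5; S1 reads c2=256 → after 1×micro: 174763/512; S2 reads c2=256 → after 2×micro: 512 ⇒ (c0=5, c1=174763/512, c2=512)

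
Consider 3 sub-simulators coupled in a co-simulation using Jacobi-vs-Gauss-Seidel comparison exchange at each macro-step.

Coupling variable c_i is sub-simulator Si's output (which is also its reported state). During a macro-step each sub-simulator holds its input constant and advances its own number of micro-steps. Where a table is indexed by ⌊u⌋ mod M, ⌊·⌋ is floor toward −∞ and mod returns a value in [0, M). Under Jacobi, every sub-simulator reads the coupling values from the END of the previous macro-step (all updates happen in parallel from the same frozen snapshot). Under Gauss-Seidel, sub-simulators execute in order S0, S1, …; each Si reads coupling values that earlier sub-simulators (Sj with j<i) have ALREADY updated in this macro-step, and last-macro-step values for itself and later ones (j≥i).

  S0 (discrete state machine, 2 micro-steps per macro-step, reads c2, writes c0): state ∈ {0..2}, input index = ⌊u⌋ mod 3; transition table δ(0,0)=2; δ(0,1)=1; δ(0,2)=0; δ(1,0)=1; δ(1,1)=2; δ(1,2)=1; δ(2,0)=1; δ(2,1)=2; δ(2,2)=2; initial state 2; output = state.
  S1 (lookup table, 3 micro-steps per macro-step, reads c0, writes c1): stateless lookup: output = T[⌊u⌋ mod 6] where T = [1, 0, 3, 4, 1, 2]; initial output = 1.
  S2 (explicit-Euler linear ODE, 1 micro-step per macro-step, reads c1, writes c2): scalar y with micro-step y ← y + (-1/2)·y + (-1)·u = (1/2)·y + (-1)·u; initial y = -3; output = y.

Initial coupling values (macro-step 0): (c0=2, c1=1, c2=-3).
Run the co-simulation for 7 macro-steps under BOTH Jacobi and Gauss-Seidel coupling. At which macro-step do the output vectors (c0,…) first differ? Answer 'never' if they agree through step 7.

[Jacobi] macro 1: S0 reads c2=-3 → after 2×micro: 1; S1 reads c0=2 → after 3×micro: 3; S2 reads c1=1 → after 1×micro: -5/2 ⇒ (c0=1, c1=3, c2=-5/2)
[Jacobi] macro 2: S0 reads c2=-5/2 → after 2×micro: 1; S1 reads c0=1 → after 3×micro: 0; S2 reads c1=3 → after 1×micro: -17/4 ⇒ (c0=1, c1=0, c2=-17/4)
[Jacobi] macro 3: S0 reads c2=-17/4 → after 2×micro: 2; S1 reads c0=1 → after 3×micro: 0; S2 reads c1=0 → after 1×micro: -17/8 ⇒ (c0=2, c1=0, c2=-17/8)
[Jacobi] macro 4: S0 reads c2=-17/8 → after 2×micro: 1; S1 reads c0=2 → after 3×micro: 3; S2 reads c1=0 → after 1×micro: -17/16 ⇒ (c0=1, c1=3, c2=-17/16)
[Jacobi] macro 5: S0 reads c2=-17/16 → after 2×micro: 2; S1 reads c0=1 → after 3×micro: 0; S2 reads c1=3 → after 1×micro: -113/32 ⇒ (c0=2, c1=0, c2=-113/32)
[Jacobi] macro 6: S0 reads c2=-113/32 → after 2×micro: 2; S1 reads c0=2 → after 3×micro: 3; S2 reads c1=0 → after 1×micro: -113/64 ⇒ (c0=2, c1=3, c2=-113/64)
[Jacobi] macro 7: S0 reads c2=-113/64 → after 2×micro: 2; S1 reads c0=2 → after 3×micro: 3; S2 reads c1=3 → after 1×micro: -497/128 ⇒ (c0=2, c1=3, c2=-497/128)
[Gauss-Seidel] macro 1: S0 reads c2=-3 → after 2×micro: 1; S1 reads c0=1 → after 3×micro: 0; S2 reads c1=0 → after 1×micro: -3/2 ⇒ (c0=1, c1=0, c2=-3/2)
[Gauss-Seidel] macro 2: S0 reads c2=-3/2 → after 2×micro: 2; S1 reads c0=2 → after 3×micro: 3; S2 reads c1=3 → after 1×micro: -15/4 ⇒ (c0=2, c1=3, c2=-15/4)
[Gauss-Seidel] macro 3: S0 reads c2=-15/4 → after 2×micro: 2; S1 reads c0=2 → after 3×micro: 3; S2 reads c1=3 → after 1×micro: -39/8 ⇒ (c0=2, c1=3, c2=-39/8)
[Gauss-Seidel] macro 4: S0 reads c2=-39/8 → after 2×micro: 2; S1 reads c0=2 → after 3×micro: 3; S2 reads c1=3 → after 1×micro: -87/16 ⇒ (c0=2, c1=3, c2=-87/16)
[Gauss-Seidel] macro 5: S0 reads c2=-87/16 → after 2×micro: 1; S1 reads c0=1 → after 3×micro: 0; S2 reads c1=0 → after 1×micro: -87/32 ⇒ (c0=1, c1=0, c2=-87/32)
[Gauss-Seidel] macro 6: S0 reads c2=-87/32 → after 2×micro: 1; S1 reads c0=1 → after 3×micro: 0; S2 reads c1=0 → after 1×micro: -87/64 ⇒ (c0=1, c1=0, c2=-87/64)
[Gauss-Seidel] macro 7: S0 reads c2=-87/64 → after 2×micro: 2; S1 reads c0=2 → after 3×micro: 3; S2 reads c1=3 → after 1×micro: -471/128 ⇒ (c0=2, c1=3, c2=-471/128)

first divergence at macro-step: 1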